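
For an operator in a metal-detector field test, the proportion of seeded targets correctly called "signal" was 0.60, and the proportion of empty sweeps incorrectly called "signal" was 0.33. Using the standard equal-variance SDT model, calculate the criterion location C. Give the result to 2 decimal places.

z(0.60) = 0.2533, z(0.33) = -0.4399
c = −½·[z(H) + z(FA)] = −0.5 × (0.2533 + (-0.4399)) = 0.0933
c > 0: the operator has a conservative response bias.

C = 0.09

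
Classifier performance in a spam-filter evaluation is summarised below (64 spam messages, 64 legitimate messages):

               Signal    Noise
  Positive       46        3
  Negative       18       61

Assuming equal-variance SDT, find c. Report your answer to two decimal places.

c = 0.55

H = 46/64 = 0.7188
FA = 3/64 = 0.0469
Φ⁻¹(H) = 0.579
Φ⁻¹(FA) = -1.676
c = −½·[z(H) + z(FA)] = −0.5 × (0.579 + (-1.676)) = 0.5485
c > 0: the classifier has a conservative response bias.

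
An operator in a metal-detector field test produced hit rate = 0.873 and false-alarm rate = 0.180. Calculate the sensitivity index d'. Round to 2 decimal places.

z(H) = z(0.873) = 1.1407
z(FA) = z(0.180) = -0.9154
d' = z(H) − z(FA) = 1.1407 − (-0.9154) = 2.0561

d' = 2.06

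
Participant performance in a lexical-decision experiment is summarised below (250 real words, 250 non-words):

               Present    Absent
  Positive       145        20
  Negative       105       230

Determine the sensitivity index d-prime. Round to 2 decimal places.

d-prime = 1.61

H = 145/250 = 0.5800
FA = 20/250 = 0.0800
Φ⁻¹(H) = 0.202
Φ⁻¹(FA) = -1.405
d' = z(H) − z(FA) = 0.202 − (-1.405) = 1.607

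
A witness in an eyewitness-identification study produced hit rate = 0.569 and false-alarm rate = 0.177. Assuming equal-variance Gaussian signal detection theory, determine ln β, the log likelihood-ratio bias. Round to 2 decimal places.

ln β = 0.41

z(0.569) = 0.174, z(0.177) = -0.927
ln β = −½·[z(H)² − z(FA)²] = −0.5 × (0.030 − 0.859) = 0.4145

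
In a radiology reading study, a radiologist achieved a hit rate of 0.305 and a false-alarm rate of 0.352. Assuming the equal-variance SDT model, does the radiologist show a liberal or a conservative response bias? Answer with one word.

z(H) = -0.510, z(FA) = -0.380
c = −½·(z(H) + z(FA)) = 0.445
c > 0 → conservative criterion (biased toward responding “no”).

conservative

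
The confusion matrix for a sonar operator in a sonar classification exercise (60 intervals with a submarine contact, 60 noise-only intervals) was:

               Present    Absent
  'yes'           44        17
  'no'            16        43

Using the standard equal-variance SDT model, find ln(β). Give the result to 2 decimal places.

H = 44/60 = 0.7333
FA = 17/60 = 0.2833
z(0.7333) = 0.623, z(0.2833) = -0.573
ln β = −½·[z(H)² − z(FA)²] = −0.5 × (0.388 − 0.328) = -0.030

ln β = -0.03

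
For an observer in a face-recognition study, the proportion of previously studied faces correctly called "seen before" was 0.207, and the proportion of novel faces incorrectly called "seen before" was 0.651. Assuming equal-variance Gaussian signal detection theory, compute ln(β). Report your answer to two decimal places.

z(H) = z(0.207) = -0.817
z(FA) = z(0.651) = 0.388
ln β = −½·[z(H)² − z(FA)²] = −0.5 × (0.667 − 0.151) = -0.258

ln β = -0.26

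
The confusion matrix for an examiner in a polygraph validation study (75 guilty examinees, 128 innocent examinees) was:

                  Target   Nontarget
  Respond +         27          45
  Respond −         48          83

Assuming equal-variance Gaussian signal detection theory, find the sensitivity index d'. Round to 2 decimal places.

d' = 0.02

H = 27/75 = 0.3600
FA = 45/128 = 0.3516
z(0.3600) = -0.3585, z(0.3516) = -0.3810
d' = z(H) − z(FA) = -0.3585 − (-0.3810) = 0.0225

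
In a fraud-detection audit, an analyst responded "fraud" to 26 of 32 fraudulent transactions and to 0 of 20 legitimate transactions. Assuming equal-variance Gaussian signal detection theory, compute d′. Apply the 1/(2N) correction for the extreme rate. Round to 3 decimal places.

d′ = 2.847

The false-alarm rate is 0/20 = 0, so apply the 1/(2N) correction: FA → 1/(2·20) = 0.02500.
z(H) = z(0.81250) = 0.8871
z(FA) = z(0.02500) = -1.9600
d' = 0.8871 − (-1.9600) = 2.8471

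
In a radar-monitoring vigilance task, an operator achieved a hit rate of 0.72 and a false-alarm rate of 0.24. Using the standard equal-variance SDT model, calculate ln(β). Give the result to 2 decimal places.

z(0.72) = 0.583, z(0.24) = -0.706
ln β = −½·[z(H)² − z(FA)²] = −0.5 × (0.340 − 0.498) = 0.079

ln β = 0.08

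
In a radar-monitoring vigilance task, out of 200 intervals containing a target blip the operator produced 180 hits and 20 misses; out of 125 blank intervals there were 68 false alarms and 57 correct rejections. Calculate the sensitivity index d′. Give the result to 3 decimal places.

H = 180/200 = 0.9000
FA = 68/125 = 0.5440
z(0.9000) = 1.2816, z(0.5440) = 0.1105
d' = z(H) − z(FA) = 1.2816 − 0.1105 = 1.1711

d′ = 1.171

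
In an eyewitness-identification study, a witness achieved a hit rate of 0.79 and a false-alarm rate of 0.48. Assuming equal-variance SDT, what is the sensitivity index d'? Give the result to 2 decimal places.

z(H) = z(0.79) = 0.8064
z(FA) = z(0.48) = -0.0502
d' = z(H) − z(FA) = 0.8064 − (-0.0502) = 0.8566

d' = 0.86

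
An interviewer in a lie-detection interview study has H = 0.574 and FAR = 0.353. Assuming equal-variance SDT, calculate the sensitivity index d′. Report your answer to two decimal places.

d′ = 0.56

Φ⁻¹(H) = Φ⁻¹(0.574) = 0.187
Φ⁻¹(FA) = Φ⁻¹(0.353) = -0.377
d' = z(H) − z(FA) = 0.187 − (-0.377) = 0.564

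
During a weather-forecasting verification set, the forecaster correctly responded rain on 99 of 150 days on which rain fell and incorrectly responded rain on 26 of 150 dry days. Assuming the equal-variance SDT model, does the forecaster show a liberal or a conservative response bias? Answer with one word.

z(H) = 0.412, z(FA) = -0.941
c = −½·(z(H) + z(FA)) = 0.2645
c > 0 → conservative criterion (biased toward responding “no”).

conservative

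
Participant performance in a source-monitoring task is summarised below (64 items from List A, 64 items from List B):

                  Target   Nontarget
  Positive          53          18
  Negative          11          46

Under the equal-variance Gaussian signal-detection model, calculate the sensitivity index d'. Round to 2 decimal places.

H = 53/64 = 0.8281
FA = 18/64 = 0.2812
z(H) = 0.947
z(FA) = -0.579
d' = z(H) − z(FA) = 0.947 − (-0.579) = 1.526

d' = 1.53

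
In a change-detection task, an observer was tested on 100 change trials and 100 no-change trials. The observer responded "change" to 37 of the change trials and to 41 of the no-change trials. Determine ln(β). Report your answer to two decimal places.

H = 37/100 = 0.3700
FA = 41/100 = 0.4100
z(H) = -0.332
z(FA) = -0.228
ln β = −½·[z(H)² − z(FA)²] = −0.5 × (0.110 − 0.052) = -0.029

ln β = -0.03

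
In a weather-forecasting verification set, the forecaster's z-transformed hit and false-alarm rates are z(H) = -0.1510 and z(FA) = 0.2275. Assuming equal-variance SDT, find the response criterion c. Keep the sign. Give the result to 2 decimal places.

c = -0.04

c = −½·[z(H) + z(FA)] = −½·(-0.1510 + 0.2275) = -0.03825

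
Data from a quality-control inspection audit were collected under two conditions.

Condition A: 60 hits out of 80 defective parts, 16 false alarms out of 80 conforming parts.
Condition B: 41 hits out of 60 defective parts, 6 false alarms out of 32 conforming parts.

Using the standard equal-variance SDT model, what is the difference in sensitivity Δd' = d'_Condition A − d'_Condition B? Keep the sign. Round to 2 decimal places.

Condition A: z(0.7500) = 0.674, z(0.2000) = -0.842, d' = 1.516
Condition B: z(0.6833) = 0.477, z(0.1875) = -0.887, d' = 1.364
Δd' = d'_Condition A − d'_Condition B = 1.516 − 1.364 = 0.152
Condition A has the higher sensitivity.

Δd' = 0.15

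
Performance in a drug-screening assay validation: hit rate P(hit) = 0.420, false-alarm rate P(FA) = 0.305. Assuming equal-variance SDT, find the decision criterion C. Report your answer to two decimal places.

C = 0.36

z(H) = z(0.420) = -0.2019
z(FA) = z(0.305) = -0.5101
c = −½·[z(H) + z(FA)] = −0.5 × (-0.2019 + (-0.5101)) = 0.3560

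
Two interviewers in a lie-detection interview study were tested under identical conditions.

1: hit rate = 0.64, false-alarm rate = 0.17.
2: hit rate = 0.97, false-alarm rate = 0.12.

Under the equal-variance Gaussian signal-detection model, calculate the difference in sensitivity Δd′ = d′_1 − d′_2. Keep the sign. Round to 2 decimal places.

Δd′ = -1.74

1: z(0.64) = 0.358, z(0.17) = -0.954, d' = 1.312
2: z(0.97) = 1.881, z(0.12) = -1.175, d' = 3.056
Δd' = d'_1 − d'_2 = 1.312 − 3.056 = -1.744
2 has the higher sensitivity.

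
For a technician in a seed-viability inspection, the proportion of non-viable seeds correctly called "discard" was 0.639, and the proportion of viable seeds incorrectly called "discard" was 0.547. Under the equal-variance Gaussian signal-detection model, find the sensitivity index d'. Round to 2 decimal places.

Φ⁻¹(H) = 0.356
Φ⁻¹(FA) = 0.118
d' = z(H) − z(FA) = 0.356 − 0.118 = 0.238

d' = 0.24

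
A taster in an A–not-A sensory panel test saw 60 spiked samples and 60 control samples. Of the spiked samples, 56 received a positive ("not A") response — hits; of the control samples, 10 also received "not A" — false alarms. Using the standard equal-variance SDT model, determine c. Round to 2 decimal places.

c = -0.27

H = 56/60 = 0.9333
FA = 10/60 = 0.1667
Φ⁻¹(H) = 1.501
Φ⁻¹(FA) = -0.967
c = −½·[z(H) + z(FA)] = −0.5 × (1.501 + (-0.967)) = -0.267
c < 0: the taster has a liberal response bias.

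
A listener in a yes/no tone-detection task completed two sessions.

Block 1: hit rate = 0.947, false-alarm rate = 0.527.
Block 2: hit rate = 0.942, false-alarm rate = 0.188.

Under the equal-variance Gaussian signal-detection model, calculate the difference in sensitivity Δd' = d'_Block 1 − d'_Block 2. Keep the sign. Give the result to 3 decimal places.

Block 1: z(0.947) = 1.6164, z(0.527) = 0.0677, d' = 1.5487
Block 2: z(0.942) = 1.5718, z(0.188) = -0.8853, d' = 2.4571
Δd' = d'_Block 1 − d'_Block 2 = 1.5487 − 2.4571 = -0.9084
Block 2 has the higher sensitivity.

Δd' = -0.908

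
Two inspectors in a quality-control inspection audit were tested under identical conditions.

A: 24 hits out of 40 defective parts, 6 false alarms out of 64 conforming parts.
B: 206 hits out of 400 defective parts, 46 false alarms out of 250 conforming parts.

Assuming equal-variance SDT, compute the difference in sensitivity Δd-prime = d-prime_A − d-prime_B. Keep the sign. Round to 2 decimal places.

A: z(0.6000) = 0.253, z(0.0938) = -1.318, d' = 1.571
B: z(0.5150) = 0.038, z(0.1840) = -0.900, d' = 0.938
Δd' = d'_A − d'_B = 1.571 − 0.938 = 0.633
A has the higher sensitivity.

Δd-prime = 0.63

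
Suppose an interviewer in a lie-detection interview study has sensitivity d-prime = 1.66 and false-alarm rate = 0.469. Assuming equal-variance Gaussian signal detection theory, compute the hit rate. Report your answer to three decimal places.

z(false-alarm rate) = z(0.469) = -0.0778
z(H) = z(FA) + d' = -0.0778 + 1.66 = 1.5822
hit rate = Φ(1.5822) = 0.9432

hit rate = 0.943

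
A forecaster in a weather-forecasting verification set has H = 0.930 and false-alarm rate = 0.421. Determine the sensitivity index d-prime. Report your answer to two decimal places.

Φ⁻¹(H) = 1.4758
Φ⁻¹(FA) = -0.1993
d' = z(H) − z(FA) = 1.4758 − (-0.1993) = 1.6751

d-prime = 1.68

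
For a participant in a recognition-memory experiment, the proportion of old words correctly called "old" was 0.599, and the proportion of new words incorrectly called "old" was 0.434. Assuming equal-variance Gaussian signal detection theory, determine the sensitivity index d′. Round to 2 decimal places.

Φ⁻¹(H) = Φ⁻¹(0.599) = 0.2508
Φ⁻¹(FA) = Φ⁻¹(0.434) = -0.1662
d' = z(H) − z(FA) = 0.2508 − (-0.1662) = 0.4170

d′ = 0.42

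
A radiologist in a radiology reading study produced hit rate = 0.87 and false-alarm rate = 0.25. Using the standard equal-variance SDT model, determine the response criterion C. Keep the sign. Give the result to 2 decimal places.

C = -0.23

z(0.87) = 1.126, z(0.25) = -0.674
c = −½·[z(H) + z(FA)] = −0.5 × (1.126 + (-0.674)) = -0.226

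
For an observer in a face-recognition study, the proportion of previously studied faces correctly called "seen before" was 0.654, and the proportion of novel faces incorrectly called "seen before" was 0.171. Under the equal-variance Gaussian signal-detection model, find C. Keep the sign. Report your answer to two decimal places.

z(H) = z(0.654) = 0.3961
z(FA) = z(0.171) = -0.9502
c = −½·[z(H) + z(FA)] = −0.5 × (0.3961 + (-0.9502)) = 0.27705
c > 0: the observer has a conservative response bias.

C = 0.28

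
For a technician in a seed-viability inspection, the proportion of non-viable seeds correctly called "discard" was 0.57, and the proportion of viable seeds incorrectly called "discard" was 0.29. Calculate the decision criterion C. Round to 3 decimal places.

z(0.57) = 0.1764, z(0.29) = -0.5534
c = −½·[z(H) + z(FA)] = −0.5 × (0.1764 + (-0.5534)) = 0.1885
c > 0: the technician has a conservative response bias.

C = 0.189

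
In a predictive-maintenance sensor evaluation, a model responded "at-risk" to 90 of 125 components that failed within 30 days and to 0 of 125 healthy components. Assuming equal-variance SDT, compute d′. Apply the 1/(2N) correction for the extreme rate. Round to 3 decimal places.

The false-alarm rate is 0/125 = 0, so apply the 1/(2N) correction: FA → 1/(2·125) = 0.00400.
z(H) = z(0.72000) = 0.5828
z(FA) = z(0.00400) = -2.6521
d' = 0.5828 − (-2.6521) = 3.2349

d′ = 3.235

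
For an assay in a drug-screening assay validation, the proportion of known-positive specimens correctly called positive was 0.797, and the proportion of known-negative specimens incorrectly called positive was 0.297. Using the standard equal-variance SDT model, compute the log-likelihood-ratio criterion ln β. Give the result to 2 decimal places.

ln β = -0.20

z(0.797) = 0.831, z(0.297) = -0.533
ln β = −½·[z(H)² − z(FA)²] = −0.5 × (0.691 − 0.284) = -0.2035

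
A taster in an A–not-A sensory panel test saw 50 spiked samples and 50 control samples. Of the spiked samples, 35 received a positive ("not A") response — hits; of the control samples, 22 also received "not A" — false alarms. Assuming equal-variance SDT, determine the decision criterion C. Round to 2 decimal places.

C = -0.19

H = 35/50 = 0.7000
FA = 22/50 = 0.4400
Φ⁻¹(H) = 0.5244
Φ⁻¹(FA) = -0.1510
c = −½·[z(H) + z(FA)] = −0.5 × (0.5244 + (-0.1510)) = -0.1867
c < 0: the taster has a liberal response bias.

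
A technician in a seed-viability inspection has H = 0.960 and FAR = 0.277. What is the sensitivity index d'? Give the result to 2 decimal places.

z(H) = z(0.960) = 1.7507
z(FA) = z(0.277) = -0.5918
d' = z(H) − z(FA) = 1.7507 − (-0.5918) = 2.3425

d' = 2.34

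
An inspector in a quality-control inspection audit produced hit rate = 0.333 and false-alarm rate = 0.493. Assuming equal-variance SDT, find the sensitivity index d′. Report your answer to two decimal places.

d′ = -0.41

z(0.333) = -0.4316, z(0.493) = -0.0175
d' = z(H) − z(FA) = -0.4316 − (-0.0175) = -0.4141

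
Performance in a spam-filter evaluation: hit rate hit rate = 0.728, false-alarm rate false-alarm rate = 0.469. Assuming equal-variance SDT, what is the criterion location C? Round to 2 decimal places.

C = -0.26

z(H) = z(0.728) = 0.6068
z(FA) = z(0.469) = -0.0778
c = −½·[z(H) + z(FA)] = −0.5 × (0.6068 + (-0.0778)) = -0.2645
c < 0: the classifier has a liberal response bias.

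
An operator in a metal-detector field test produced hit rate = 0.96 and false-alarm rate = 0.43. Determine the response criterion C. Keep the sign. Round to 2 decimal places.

z(H) = 1.751
z(FA) = -0.176
c = −½·[z(H) + z(FA)] = −0.5 × (1.751 + (-0.176)) = -0.7875

C = -0.79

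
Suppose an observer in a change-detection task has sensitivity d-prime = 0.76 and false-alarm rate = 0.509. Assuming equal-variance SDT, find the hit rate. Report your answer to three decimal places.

hit rate = 0.783

z(false-alarm rate) = z(0.509) = 0.0226
z(H) = z(FA) + d' = 0.0226 + 0.76 = 0.7826
hit rate = Φ(0.7826) = 0.7831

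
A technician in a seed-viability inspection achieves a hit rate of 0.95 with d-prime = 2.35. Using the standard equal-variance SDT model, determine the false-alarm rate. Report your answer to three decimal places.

z(hit rate) = z(0.95) = 1.6449
z(FA) = z(H) − d' = 1.6449 − 2.35 = -0.7051
false-alarm rate = Φ(-0.7051) = 0.2404

false-alarm rate = 0.240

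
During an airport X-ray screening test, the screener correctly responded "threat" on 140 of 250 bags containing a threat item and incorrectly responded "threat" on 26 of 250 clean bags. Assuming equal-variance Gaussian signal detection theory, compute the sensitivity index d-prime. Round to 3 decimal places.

d-prime = 1.410

H = 140/250 = 0.5600
FA = 26/250 = 0.1040
Φ⁻¹(H) = Φ⁻¹(0.5600) = 0.1510
Φ⁻¹(FA) = Φ⁻¹(0.1040) = -1.2591
d' = z(H) − z(FA) = 0.1510 − (-1.2591) = 1.4101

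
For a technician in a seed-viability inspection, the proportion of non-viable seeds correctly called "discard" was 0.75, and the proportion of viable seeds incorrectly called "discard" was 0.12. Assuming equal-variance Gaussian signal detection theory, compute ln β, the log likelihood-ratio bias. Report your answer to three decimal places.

ln β = 0.463

z(H) = 0.6745
z(FA) = -1.1750
ln β = −½·[z(H)² − z(FA)²] = −0.5 × (0.4550 − 1.3806) = 0.4628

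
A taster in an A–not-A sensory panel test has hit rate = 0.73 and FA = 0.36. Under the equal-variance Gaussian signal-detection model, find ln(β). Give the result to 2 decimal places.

z(H) = 0.613
z(FA) = -0.358
ln β = −½·[z(H)² − z(FA)²] = −0.5 × (0.376 − 0.128) = -0.124

ln β = -0.12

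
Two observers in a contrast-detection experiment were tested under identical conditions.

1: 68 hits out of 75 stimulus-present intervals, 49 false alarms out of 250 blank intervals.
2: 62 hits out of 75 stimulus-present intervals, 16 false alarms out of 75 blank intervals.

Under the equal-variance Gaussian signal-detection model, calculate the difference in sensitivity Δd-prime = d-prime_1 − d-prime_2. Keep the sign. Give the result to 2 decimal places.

Δd-prime = 0.44

1: z(0.9067) = 1.321, z(0.1960) = -0.856, d' = 2.177
2: z(0.8267) = 0.941, z(0.2133) = -0.795, d' = 1.736
Δd' = d'_1 − d'_2 = 2.177 − 1.736 = 0.441
1 has the higher sensitivity.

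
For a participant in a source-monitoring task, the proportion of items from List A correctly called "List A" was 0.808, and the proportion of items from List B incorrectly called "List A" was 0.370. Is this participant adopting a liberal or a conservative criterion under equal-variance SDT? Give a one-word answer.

z(H) = 0.871, z(FA) = -0.332
c = −½·(z(H) + z(FA)) = -0.2695
c < 0 → liberal criterion (biased toward responding “yes”).

liberal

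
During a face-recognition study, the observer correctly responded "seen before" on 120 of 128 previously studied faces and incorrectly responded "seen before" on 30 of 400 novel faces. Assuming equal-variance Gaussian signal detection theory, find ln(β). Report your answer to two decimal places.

ln β = -0.14

H = 120/128 = 0.9375
FA = 30/400 = 0.0750
z(H) = 1.534
z(FA) = -1.440
ln β = −½·[z(H)² − z(FA)²] = −0.5 × (2.353 − 2.074) = -0.1395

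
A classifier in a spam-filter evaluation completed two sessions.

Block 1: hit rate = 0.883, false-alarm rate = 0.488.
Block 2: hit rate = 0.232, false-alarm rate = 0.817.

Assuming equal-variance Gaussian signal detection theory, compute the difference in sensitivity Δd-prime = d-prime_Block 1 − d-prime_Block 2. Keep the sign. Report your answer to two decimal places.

Block 1: z(0.883) = 1.190, z(0.488) = -0.030, d' = 1.220
Block 2: z(0.232) = -0.732, z(0.817) = 0.904, d' = -1.636
Δd' = d'_Block 1 − d'_Block 2 = 1.220 − (-1.636) = 2.856
Block 1 has the higher sensitivity.

Δd-prime = 2.86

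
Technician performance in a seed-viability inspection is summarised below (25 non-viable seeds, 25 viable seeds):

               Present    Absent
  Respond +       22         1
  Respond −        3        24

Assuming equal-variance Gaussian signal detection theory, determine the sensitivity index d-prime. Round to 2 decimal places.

H = 22/25 = 0.8800
FA = 1/25 = 0.0400
z(0.8800) = 1.175, z(0.0400) = -1.751
d' = z(H) − z(FA) = 1.175 − (-1.751) = 2.926

d-prime = 2.93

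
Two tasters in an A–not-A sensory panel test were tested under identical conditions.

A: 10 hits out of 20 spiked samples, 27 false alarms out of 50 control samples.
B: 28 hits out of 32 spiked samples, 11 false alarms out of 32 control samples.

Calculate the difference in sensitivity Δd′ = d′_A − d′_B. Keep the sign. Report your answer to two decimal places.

Δd′ = -1.65

A: z(0.5000) = 0.000, z(0.5400) = 0.100, d' = -0.100
B: z(0.8750) = 1.150, z(0.3438) = -0.402, d' = 1.552
Δd' = d'_A − d'_B = -0.100 − 1.552 = -1.652
B has the higher sensitivity.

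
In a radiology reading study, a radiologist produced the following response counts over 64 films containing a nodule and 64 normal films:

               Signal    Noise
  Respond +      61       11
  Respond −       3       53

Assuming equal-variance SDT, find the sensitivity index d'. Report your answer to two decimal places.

H = 61/64 = 0.9531
FA = 11/64 = 0.1719
z(0.9531) = 1.676, z(0.1719) = -0.947
d' = z(H) − z(FA) = 1.676 − (-0.947) = 2.623

d' = 2.62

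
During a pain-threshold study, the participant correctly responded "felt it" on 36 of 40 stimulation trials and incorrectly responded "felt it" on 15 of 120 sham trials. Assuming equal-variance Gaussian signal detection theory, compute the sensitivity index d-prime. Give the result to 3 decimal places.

d-prime = 2.432

H = 36/40 = 0.9000
FA = 15/120 = 0.1250
Φ⁻¹(H) = 1.2816
Φ⁻¹(FA) = -1.1503
d' = z(H) − z(FA) = 1.2816 − (-1.1503) = 2.4319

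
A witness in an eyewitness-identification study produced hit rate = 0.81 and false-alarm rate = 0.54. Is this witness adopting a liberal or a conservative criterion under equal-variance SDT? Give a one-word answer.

liberal

z(H) = 0.878, z(FA) = 0.100
c = −½·(z(H) + z(FA)) = -0.489
c < 0 → liberal criterion (biased toward responding “yes”).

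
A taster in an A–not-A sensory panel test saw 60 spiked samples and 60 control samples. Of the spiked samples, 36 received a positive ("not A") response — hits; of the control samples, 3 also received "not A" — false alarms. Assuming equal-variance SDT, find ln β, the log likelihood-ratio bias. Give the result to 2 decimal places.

H = 36/60 = 0.6000
FA = 3/60 = 0.0500
Φ⁻¹(H) = Φ⁻¹(0.6000) = 0.253
Φ⁻¹(FA) = Φ⁻¹(0.0500) = -1.645
ln β = −½·[z(H)² − z(FA)²] = −0.5 × (0.064 − 2.706) = 1.321

ln β = 1.32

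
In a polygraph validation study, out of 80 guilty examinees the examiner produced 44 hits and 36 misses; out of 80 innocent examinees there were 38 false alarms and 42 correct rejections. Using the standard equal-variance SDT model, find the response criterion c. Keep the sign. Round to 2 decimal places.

H = 44/80 = 0.5500
FA = 38/80 = 0.4750
z(0.5500) = 0.126, z(0.4750) = -0.063
c = −½·[z(H) + z(FA)] = −0.5 × (0.126 + (-0.063)) = -0.0315
c < 0: the examiner has a liberal response bias.

c = -0.03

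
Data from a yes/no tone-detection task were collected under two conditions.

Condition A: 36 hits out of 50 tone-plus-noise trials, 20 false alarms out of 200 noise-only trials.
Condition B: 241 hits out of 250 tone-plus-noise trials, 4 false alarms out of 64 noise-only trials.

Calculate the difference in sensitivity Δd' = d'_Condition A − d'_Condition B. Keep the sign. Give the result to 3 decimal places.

Δd' = -1.469

Condition A: z(0.7200) = 0.5828, z(0.1000) = -1.2816, d' = 1.8644
Condition B: z(0.9640) = 1.7991, z(0.0625) = -1.5341, d' = 3.3332
Δd' = d'_Condition A − d'_Condition B = 1.8644 − 3.3332 = -1.4688
Condition B has the higher sensitivity.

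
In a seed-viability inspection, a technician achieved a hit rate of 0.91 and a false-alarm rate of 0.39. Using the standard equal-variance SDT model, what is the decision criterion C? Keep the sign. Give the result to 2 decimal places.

z(H) = z(0.91) = 1.3408
z(FA) = z(0.39) = -0.2793
c = −½·[z(H) + z(FA)] = −0.5 × (1.3408 + (-0.2793)) = -0.53075
c < 0: the technician has a liberal response bias.

C = -0.53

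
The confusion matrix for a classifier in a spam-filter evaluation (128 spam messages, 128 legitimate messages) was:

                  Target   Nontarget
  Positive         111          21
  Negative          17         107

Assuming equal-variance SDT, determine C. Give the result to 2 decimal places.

C = -0.07

H = 111/128 = 0.8672
FA = 21/128 = 0.1641
z(H) = z(0.8672) = 1.113
z(FA) = z(0.1641) = -0.978
c = −½·[z(H) + z(FA)] = −0.5 × (1.113 + (-0.978)) = -0.0675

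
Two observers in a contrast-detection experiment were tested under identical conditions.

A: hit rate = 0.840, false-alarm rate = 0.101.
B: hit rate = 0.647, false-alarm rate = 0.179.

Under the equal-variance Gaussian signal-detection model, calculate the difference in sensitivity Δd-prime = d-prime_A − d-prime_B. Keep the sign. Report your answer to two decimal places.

Δd-prime = 0.97

A: z(0.840) = 0.994, z(0.101) = -1.276, d' = 2.270
B: z(0.647) = 0.377, z(0.179) = -0.919, d' = 1.296
Δd' = d'_A − d'_B = 2.270 − 1.296 = 0.974
A has the higher sensitivity.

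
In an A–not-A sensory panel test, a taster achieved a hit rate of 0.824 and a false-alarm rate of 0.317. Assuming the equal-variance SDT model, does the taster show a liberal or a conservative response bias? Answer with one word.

z(H) = 0.931, z(FA) = -0.476
c = −½·(z(H) + z(FA)) = -0.2275
c < 0 → liberal criterion (biased toward responding “yes”).

liberal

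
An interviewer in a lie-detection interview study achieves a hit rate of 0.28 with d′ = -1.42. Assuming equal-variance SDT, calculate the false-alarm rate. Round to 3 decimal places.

false-alarm rate = 0.799

z(hit rate) = z(0.28) = -0.5828
z(FA) = z(H) − d' = -0.5828 − (-1.42) = 0.8372
false-alarm rate = Φ(0.8372) = 0.7988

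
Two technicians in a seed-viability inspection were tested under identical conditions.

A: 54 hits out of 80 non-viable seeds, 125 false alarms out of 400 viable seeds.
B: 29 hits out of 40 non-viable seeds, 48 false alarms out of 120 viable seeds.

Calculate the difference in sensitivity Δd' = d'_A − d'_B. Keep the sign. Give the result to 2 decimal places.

A: z(0.6750) = 0.454, z(0.3125) = -0.489, d' = 0.943
B: z(0.7250) = 0.598, z(0.4000) = -0.253, d' = 0.851
Δd' = d'_A − d'_B = 0.943 − 0.851 = 0.092
A has the higher sensitivity.

Δd' = 0.09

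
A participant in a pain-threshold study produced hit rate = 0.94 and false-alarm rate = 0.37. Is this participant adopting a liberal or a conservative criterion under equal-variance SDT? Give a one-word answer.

z(H) = 1.555, z(FA) = -0.332
c = −½·(z(H) + z(FA)) = -0.6115
c < 0 → liberal criterion (biased toward responding “yes”).

liberal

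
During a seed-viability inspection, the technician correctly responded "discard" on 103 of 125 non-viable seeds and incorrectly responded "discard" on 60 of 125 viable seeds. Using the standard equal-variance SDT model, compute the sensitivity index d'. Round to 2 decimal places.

H = 103/125 = 0.8240
FA = 60/125 = 0.4800
z(H) = z(0.8240) = 0.931
z(FA) = z(0.4800) = -0.050
d' = z(H) − z(FA) = 0.931 − (-0.050) = 0.981

d' = 0.98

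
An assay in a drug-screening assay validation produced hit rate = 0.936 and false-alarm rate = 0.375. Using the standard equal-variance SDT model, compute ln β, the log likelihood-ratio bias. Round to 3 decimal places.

Φ⁻¹(0.936) = 1.5220, Φ⁻¹(0.375) = -0.3186
ln β = −½·[z(H)² − z(FA)²] = −0.5 × (2.3165 − 0.1015) = -1.1075

ln β = -1.108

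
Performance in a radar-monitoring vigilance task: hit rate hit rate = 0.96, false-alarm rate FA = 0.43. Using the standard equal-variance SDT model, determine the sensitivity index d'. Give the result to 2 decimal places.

d' = 1.93

Φ⁻¹(H) = 1.7507
Φ⁻¹(FA) = -0.1764
d' = z(H) − z(FA) = 1.7507 − (-0.1764) = 1.9271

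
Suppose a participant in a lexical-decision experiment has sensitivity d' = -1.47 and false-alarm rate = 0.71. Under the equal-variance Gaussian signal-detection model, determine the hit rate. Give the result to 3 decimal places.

hit rate = 0.180

z(false-alarm rate) = z(0.71) = 0.5534
z(H) = z(FA) + d' = 0.5534 + (-1.47) = -0.9166
hit rate = Φ(-0.9166) = 0.1797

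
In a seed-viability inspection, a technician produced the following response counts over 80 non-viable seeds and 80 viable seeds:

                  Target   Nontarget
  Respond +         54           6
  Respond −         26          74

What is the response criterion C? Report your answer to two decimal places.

C = 0.49

H = 54/80 = 0.6750
FA = 6/80 = 0.0750
z(0.6750) = 0.454, z(0.0750) = -1.440
c = −½·[z(H) + z(FA)] = −0.5 × (0.454 + (-1.440)) = 0.493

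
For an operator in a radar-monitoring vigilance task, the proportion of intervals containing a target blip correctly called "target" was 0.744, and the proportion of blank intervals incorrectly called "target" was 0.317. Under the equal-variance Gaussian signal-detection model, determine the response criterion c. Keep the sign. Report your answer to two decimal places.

c = -0.09

z(H) = 0.6557
z(FA) = -0.4761
c = −½·[z(H) + z(FA)] = −0.5 × (0.6557 + (-0.4761)) = -0.0898
c < 0: the operator has a liberal response bias.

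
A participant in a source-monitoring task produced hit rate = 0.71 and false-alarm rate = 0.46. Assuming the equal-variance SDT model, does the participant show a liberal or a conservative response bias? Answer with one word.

z(H) = 0.553, z(FA) = -0.100
c = −½·(z(H) + z(FA)) = -0.2265
c < 0 → liberal criterion (biased toward responding “yes”).

liberal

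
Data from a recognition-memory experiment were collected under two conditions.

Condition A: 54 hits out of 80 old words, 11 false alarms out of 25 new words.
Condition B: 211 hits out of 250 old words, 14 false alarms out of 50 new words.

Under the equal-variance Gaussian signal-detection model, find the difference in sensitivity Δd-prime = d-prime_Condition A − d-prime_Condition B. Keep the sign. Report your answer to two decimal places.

Δd-prime = -0.99

Condition A: z(0.6750) = 0.454, z(0.4400) = -0.151, d' = 0.605
Condition B: z(0.8440) = 1.011, z(0.2800) = -0.583, d' = 1.594
Δd' = d'_Condition A − d'_Condition B = 0.605 − 1.594 = -0.989
Condition B has the higher sensitivity.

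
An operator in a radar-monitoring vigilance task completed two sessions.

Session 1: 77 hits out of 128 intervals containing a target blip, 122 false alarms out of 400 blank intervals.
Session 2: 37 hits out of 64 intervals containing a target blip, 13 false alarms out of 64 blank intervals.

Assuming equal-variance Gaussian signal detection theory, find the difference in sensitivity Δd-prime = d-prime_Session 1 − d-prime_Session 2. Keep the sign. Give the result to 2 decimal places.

Δd-prime = -0.26

Session 1: z(0.6016) = 0.257, z(0.3050) = -0.510, d' = 0.767
Session 2: z(0.5781) = 0.197, z(0.2031) = -0.831, d' = 1.028
Δd' = d'_Session 1 − d'_Session 2 = 0.767 − 1.028 = -0.261
Session 2 has the higher sensitivity.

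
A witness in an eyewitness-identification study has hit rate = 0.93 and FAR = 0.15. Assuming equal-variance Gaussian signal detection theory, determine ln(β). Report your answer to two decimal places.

z(H) = z(0.93) = 1.476
z(FA) = z(0.15) = -1.036
ln β = −½·[z(H)² − z(FA)²] = −0.5 × (2.179 − 1.073) = -0.553

ln β = -0.55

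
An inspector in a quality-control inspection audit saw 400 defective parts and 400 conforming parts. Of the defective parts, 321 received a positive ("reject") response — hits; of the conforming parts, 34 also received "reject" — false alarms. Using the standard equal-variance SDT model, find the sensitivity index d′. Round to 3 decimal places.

H = 321/400 = 0.8025
FA = 34/400 = 0.0850
z(H) = z(0.8025) = 0.8506
z(FA) = z(0.0850) = -1.3722
d' = z(H) − z(FA) = 0.8506 − (-1.3722) = 2.2228

d′ = 2.223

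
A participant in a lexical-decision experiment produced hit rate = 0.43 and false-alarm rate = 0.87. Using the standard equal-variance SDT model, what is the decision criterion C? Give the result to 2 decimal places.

C = -0.48

z(H) = -0.176
z(FA) = 1.126
c = −½·[z(H) + z(FA)] = −0.5 × (-0.176 + 1.126) = -0.475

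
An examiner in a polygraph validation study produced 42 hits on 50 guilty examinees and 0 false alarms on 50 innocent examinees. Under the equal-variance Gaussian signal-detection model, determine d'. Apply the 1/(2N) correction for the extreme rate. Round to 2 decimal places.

The false-alarm rate is 0/50 = 0, so apply the 1/(2N) correction: FA → 1/(2·50) = 0.01000.
z(H) = z(0.84000) = 0.994
z(FA) = z(0.01000) = -2.326
d' = 0.994 − (-2.326) = 3.320

d' = 3.32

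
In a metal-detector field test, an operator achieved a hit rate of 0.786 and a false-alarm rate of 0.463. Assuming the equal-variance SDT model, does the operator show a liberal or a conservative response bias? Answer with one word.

z(H) = 0.793, z(FA) = -0.093
c = −½·(z(H) + z(FA)) = -0.350
c < 0 → liberal criterion (biased toward responding “yes”).

liberal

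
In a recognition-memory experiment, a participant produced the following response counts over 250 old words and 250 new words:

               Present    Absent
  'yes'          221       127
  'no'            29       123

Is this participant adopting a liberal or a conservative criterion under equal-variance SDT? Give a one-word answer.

z(H) = 1.195, z(FA) = 0.020
c = −½·(z(H) + z(FA)) = -0.6075
c < 0 → liberal criterion (biased toward responding “yes”).

liberal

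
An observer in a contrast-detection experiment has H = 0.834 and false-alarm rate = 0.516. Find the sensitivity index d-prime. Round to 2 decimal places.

z(H) = z(0.834) = 0.9701
z(FA) = z(0.516) = 0.0401
d' = z(H) − z(FA) = 0.9701 − 0.0401 = 0.9300

d-prime = 0.93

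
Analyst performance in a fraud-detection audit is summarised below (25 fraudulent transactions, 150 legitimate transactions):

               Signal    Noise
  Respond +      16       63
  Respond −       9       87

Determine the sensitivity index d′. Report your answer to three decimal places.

d′ = 0.560

H = 16/25 = 0.6400
FA = 63/150 = 0.4200
Φ⁻¹(H) = 0.3585
Φ⁻¹(FA) = -0.2019
d' = z(H) − z(FA) = 0.3585 − (-0.2019) = 0.5604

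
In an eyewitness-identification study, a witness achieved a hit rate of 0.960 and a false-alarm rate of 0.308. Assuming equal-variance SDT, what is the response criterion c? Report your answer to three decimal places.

c = -0.625

z(0.960) = 1.7507, z(0.308) = -0.5015
c = −½·[z(H) + z(FA)] = −0.5 × (1.7507 + (-0.5015)) = -0.6246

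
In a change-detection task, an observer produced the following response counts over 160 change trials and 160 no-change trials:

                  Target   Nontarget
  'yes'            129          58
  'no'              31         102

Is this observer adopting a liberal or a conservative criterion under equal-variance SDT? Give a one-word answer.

z(H) = 0.864, z(FA) = -0.352
c = −½·(z(H) + z(FA)) = -0.256
c < 0 → liberal criterion (biased toward responding “yes”).

liberal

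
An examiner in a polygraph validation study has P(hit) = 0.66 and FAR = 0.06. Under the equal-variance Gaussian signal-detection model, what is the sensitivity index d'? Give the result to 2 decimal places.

d' = 1.97

z(H) = 0.4125
z(FA) = -1.5548
d' = z(H) − z(FA) = 0.4125 − (-1.5548) = 1.9673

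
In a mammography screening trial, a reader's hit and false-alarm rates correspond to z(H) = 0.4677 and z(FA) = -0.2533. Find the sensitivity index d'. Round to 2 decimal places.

d' = 0.72

d' = z(H) − z(FA) = 0.4677 − (-0.2533) = 0.7210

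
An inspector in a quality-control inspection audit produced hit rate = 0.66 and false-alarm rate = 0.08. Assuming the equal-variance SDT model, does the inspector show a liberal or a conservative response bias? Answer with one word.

z(H) = 0.412, z(FA) = -1.405
c = −½·(z(H) + z(FA)) = 0.4965
c > 0 → conservative criterion (biased toward responding “no”).

conservative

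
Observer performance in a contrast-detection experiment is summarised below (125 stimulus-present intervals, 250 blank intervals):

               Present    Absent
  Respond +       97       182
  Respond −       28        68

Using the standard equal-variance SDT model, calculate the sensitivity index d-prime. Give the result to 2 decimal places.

d-prime = 0.15

H = 97/125 = 0.7760
FA = 182/250 = 0.7280
z(0.7760) = 0.759, z(0.7280) = 0.607
d' = z(H) − z(FA) = 0.759 − 0.607 = 0.152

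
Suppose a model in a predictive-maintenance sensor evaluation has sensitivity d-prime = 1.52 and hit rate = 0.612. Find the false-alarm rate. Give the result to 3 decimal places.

false-alarm rate = 0.108

z(hit rate) = z(0.612) = 0.2845
z(FA) = z(H) − d' = 0.2845 − 1.52 = -1.2355
false-alarm rate = Φ(-1.2355) = 0.1083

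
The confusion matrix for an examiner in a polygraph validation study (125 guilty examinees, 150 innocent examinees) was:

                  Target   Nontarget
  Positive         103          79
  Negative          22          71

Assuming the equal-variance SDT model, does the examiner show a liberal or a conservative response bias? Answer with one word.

z(H) = 0.931, z(FA) = 0.067
c = −½·(z(H) + z(FA)) = -0.499
c < 0 → liberal criterion (biased toward responding “yes”).

liberal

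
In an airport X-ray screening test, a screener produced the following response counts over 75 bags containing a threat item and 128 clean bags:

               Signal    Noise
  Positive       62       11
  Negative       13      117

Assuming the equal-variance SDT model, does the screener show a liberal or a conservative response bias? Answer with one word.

conservative

z(H) = 0.941, z(FA) = -1.366
c = −½·(z(H) + z(FA)) = 0.2125
c > 0 → conservative criterion (biased toward responding “no”).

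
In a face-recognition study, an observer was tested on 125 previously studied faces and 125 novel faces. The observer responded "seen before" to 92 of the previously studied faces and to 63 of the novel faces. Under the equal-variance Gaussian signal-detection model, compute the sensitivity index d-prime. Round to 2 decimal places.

d-prime = 0.62

H = 92/125 = 0.7360
FA = 63/125 = 0.5040
Φ⁻¹(H) = Φ⁻¹(0.7360) = 0.6311
Φ⁻¹(FA) = Φ⁻¹(0.5040) = 0.0100
d' = z(H) − z(FA) = 0.6311 − 0.0100 = 0.6211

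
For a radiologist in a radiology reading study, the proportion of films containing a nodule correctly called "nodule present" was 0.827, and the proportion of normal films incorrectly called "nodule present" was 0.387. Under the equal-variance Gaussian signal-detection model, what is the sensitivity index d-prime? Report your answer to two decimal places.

d-prime = 1.23

Φ⁻¹(H) = 0.9424
Φ⁻¹(FA) = -0.2871
d' = z(H) − z(FA) = 0.9424 − (-0.2871) = 1.2295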